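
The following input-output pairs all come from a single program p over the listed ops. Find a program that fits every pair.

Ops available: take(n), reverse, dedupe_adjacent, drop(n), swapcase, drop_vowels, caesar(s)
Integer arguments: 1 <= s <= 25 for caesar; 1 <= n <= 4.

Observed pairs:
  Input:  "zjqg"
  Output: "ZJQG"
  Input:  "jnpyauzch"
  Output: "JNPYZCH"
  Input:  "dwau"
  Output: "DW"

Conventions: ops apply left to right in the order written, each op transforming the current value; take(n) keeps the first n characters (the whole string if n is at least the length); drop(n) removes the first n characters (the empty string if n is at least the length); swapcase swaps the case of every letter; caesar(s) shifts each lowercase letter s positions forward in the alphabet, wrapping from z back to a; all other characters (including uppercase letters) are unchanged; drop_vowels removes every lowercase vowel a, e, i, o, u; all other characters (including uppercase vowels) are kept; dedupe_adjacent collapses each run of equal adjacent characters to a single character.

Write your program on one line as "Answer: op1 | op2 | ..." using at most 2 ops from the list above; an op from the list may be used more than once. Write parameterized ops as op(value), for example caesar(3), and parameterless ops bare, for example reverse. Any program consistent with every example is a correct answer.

drop_vowels | swapcase

Check, running the answer program on each example:
  "zjqg" -> "zjqg" -> "ZJQG"
  "jnpyauzch" -> "jnpyzch" -> "JNPYZCH"
  "dwau" -> "dw" -> "DW"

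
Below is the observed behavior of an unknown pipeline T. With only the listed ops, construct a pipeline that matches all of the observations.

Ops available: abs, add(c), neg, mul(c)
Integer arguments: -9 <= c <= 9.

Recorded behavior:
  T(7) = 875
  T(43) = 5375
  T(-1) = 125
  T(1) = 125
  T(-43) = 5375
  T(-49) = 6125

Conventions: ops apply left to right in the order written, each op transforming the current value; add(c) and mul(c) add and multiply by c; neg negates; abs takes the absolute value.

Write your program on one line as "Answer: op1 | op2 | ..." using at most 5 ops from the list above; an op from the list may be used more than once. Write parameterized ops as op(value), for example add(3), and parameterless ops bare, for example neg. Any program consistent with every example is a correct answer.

mul(-5) | abs | mul(-5) | mul(-5)

Check, running the answer program on each example:
  7 -> -35 -> 35 -> -175 -> 875
  43 -> -215 -> 215 -> -1075 -> 5375
  -1 -> 5 -> 5 -> -25 -> 125
  1 -> -5 -> 5 -> -25 -> 125
  -43 -> 215 -> 215 -> -1075 -> 5375
  -49 -> 245 -> 245 -> -1225 -> 6125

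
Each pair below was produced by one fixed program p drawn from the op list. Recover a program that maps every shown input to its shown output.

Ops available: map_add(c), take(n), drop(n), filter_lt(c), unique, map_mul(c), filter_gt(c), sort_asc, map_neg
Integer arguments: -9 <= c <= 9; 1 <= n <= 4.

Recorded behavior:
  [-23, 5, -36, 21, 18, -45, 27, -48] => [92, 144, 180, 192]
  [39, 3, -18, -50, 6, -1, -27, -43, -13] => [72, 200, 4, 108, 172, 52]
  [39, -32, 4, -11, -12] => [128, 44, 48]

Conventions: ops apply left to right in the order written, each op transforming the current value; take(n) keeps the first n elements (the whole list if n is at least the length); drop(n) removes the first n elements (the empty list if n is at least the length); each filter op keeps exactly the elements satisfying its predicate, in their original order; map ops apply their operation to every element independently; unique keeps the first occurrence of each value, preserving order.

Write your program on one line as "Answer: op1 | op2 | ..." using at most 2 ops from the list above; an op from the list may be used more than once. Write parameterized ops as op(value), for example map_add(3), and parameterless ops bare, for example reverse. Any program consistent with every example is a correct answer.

filter_lt(3) | map_mul(-4)

Check, running the answer program on each example:
  [-23, 5, -36, 21, 18, -45, 27, -48] -> [-23, -36, -45, -48] -> [92, 144, 180, 192]
  [39, 3, -18, -50, 6, -1, -27, -43, -13] -> [-18, -50, -1, -27, -43, -13] -> [72, 200, 4, 108, 172, 52]
  [39, -32, 4, -11, -12] -> [-32, -11, -12] -> [128, 44, 48]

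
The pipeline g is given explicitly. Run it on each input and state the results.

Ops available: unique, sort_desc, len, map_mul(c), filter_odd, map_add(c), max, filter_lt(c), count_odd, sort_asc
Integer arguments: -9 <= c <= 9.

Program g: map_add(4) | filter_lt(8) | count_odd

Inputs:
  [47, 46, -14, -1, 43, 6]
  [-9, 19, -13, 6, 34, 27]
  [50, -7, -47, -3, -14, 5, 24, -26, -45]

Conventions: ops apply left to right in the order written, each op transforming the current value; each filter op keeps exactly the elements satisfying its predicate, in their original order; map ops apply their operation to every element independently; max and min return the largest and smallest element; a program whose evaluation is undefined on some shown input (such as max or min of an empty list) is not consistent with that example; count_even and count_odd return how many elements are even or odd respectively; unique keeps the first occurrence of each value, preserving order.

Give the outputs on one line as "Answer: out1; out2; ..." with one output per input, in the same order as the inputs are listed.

Execution, op by op:
  [47, 46, -14, -1, 43, 6] -> [51, 50, -10, 3, 47, 10] -> [-10, 3] -> 1
  [-9, 19, -13, 6, 34, 27] -> [-5, 23, -9, 10, 38, 31] -> [-5, -9] -> 2
  [50, -7, -47, -3, -14, 5, 24, -26, -45] -> [54, -3, -43, 1, -10, 9, 28, -22, -41] -> [-3, -43, 1, -10, -22, -41] -> 4

1; 2; 4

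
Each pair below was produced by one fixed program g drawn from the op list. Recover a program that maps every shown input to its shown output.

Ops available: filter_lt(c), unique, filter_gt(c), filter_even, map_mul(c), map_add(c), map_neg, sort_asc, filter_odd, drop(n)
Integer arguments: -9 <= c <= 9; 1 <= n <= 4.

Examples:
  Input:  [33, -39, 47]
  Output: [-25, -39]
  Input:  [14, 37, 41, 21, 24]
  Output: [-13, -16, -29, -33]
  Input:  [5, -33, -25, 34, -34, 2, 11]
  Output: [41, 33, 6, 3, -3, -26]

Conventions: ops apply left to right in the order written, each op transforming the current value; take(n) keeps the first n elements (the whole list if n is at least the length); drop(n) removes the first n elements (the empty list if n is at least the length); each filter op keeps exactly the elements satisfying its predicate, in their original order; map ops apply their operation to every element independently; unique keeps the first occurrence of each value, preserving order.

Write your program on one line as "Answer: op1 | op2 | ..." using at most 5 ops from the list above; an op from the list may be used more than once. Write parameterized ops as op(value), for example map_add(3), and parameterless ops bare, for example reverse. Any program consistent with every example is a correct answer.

map_add(-1) | sort_asc | map_neg | map_add(7) | drop(1)

Check, running the answer program on each example:
  [33, -39, 47] -> [32, -40, 46] -> [-40, 32, 46] -> [40, -32, -46] -> [47, -25, -39] -> [-25, -39]
  [14, 37, 41, 21, 24] -> [13, 36, 40, 20, 23] -> [13, 20, 23, 36, 40] -> [-13, -20, -23, -36, -40] -> [-6, -13, -16, -29, -33] -> [-13, -16, -29, -33]
  [5, -33, -25, 34, -34, 2, 11] -> [4, -34, -26, 33, -35, 1, 10] -> [-35, -34, -26, 1, 4, 10, 33] -> [35, 34, 26, -1, -4, -10, -33] -> [42, 41, 33, 6, 3, -3, -26] -> [41, 33, 6, 3, -3, -26]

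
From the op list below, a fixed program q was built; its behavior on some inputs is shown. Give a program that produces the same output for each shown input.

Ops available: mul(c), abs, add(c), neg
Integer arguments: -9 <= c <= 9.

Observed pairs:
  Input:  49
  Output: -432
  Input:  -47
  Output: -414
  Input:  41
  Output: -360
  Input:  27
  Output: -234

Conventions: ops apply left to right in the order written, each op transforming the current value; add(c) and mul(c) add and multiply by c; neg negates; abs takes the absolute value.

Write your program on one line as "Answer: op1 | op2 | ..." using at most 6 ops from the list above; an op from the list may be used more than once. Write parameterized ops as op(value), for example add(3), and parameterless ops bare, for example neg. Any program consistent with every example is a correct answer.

neg | abs | add(3) | add(-4) | neg | mul(9)

Check, running the answer program on each example:
  49 -> -49 -> 49 -> 52 -> 48 -> -48 -> -432
  -47 -> 47 -> 47 -> 50 -> 46 -> -46 -> -414
  41 -> -41 -> 41 -> 44 -> 40 -> -40 -> -360
  27 -> -27 -> 27 -> 30 -> 26 -> -26 -> -234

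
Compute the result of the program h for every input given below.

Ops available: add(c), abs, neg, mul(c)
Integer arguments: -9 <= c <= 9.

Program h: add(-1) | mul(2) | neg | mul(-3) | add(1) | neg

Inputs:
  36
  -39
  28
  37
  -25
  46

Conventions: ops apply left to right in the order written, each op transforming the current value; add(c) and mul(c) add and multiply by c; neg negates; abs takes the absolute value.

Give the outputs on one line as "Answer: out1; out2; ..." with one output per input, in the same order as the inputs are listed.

-211; 239; -163; -217; 155; -271

Execution, op by op:
  36 -> 35 -> 70 -> -70 -> 210 -> 211 -> -211
  -39 -> -40 -> -80 -> 80 -> -240 -> -239 -> 239
  28 -> 27 -> 54 -> -54 -> 162 -> 163 -> -163
  37 -> 36 -> 72 -> -72 -> 216 -> 217 -> -217
  -25 -> -26 -> -52 -> 52 -> -156 -> -155 -> 155
  46 -> 45 -> 90 -> -90 -> 270 -> 271 -> -271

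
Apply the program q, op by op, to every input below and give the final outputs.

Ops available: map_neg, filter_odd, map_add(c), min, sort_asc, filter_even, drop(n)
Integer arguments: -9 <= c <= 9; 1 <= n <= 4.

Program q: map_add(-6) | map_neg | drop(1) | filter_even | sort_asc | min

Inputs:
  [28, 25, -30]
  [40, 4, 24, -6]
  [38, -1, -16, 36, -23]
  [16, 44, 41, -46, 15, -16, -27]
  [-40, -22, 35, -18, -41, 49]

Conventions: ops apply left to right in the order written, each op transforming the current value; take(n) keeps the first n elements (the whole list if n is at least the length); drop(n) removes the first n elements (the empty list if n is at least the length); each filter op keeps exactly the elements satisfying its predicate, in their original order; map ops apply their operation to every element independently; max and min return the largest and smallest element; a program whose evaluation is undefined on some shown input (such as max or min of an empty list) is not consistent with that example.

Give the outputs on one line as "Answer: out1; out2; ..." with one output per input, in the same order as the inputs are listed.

Execution, op by op:
  [28, 25, -30] -> [22, 19, -36] -> [-22, -19, 36] -> [-19, 36] -> [36] -> [36] -> 36
  [40, 4, 24, -6] -> [34, -2, 18, -12] -> [-34, 2, -18, 12] -> [2, -18, 12] -> [2, -18, 12] -> [-18, 2, 12] -> -18
  [38, -1, -16, 36, -23] -> [32, -7, -22, 30, -29] -> [-32, 7, 22, -30, 29] -> [7, 22, -30, 29] -> [22, -30] -> [-30, 22] -> -30
  [16, 44, 41, -46, 15, -16, -27] -> [10, 38, 35, -52, 9, -22, -33] -> [-10, -38, -35, 52, -9, 22, 33] -> [-38, -35, 52, -9, 22, 33] -> [-38, 52, 22] -> [-38, 22, 52] -> -38
  [-40, -22, 35, -18, -41, 49] -> [-46, -28, 29, -24, -47, 43] -> [46, 28, -29, 24, 47, -43] -> [28, -29, 24, 47, -43] -> [28, 24] -> [24, 28] -> 24

36; -18; -30; -38; 24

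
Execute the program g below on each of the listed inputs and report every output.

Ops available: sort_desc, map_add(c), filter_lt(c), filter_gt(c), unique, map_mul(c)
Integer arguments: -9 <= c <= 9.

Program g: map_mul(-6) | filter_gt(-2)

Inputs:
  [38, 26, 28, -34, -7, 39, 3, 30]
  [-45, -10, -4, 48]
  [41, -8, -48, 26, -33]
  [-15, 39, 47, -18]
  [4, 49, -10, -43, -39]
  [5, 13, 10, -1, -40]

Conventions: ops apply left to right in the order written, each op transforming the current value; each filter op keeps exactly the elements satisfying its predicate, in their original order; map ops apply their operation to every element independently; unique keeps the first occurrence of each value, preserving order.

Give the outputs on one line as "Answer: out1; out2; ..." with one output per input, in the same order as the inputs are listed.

Execution, op by op:
  [38, 26, 28, -34, -7, 39, 3, 30] -> [-228, -156, -168, 204, 42, -234, -18, -180] -> [204, 42]
  [-45, -10, -4, 48] -> [270, 60, 24, -288] -> [270, 60, 24]
  [41, -8, -48, 26, -33] -> [-246, 48, 288, -156, 198] -> [48, 288, 198]
  [-15, 39, 47, -18] -> [90, -234, -282, 108] -> [90, 108]
  [4, 49, -10, -43, -39] -> [-24, -294, 60, 258, 234] -> [60, 258, 234]
  [5, 13, 10, -1, -40] -> [-30, -78, -60, 6, 240] -> [6, 240]

[204, 42]; [270, 60, 24]; [48, 288, 198]; [90, 108]; [60, 258, 234]; [6, 240]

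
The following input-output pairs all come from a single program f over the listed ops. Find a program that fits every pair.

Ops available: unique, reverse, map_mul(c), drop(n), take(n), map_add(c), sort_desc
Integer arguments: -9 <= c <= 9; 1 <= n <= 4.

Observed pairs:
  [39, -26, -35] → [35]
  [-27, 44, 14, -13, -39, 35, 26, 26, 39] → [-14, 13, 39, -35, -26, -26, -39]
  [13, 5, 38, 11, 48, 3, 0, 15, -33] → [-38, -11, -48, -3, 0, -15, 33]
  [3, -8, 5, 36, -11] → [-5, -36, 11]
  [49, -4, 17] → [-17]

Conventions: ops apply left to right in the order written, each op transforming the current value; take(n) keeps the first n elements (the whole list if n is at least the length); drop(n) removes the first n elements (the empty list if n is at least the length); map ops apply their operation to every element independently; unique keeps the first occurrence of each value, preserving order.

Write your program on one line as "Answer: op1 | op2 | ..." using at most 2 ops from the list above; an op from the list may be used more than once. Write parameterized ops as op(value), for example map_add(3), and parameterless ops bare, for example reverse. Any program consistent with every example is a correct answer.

map_mul(-1) | drop(2)

Check, running the answer program on each example:
  [39, -26, -35] -> [-39, 26, 35] -> [35]
  [-27, 44, 14, -13, -39, 35, 26, 26, 39] -> [27, -44, -14, 13, 39, -35, -26, -26, -39] -> [-14, 13, 39, -35, -26, -26, -39]
  [13, 5, 38, 11, 48, 3, 0, 15, -33] -> [-13, -5, -38, -11, -48, -3, 0, -15, 33] -> [-38, -11, -48, -3, 0, -15, 33]
  [3, -8, 5, 36, -11] -> [-3, 8, -5, -36, 11] -> [-5, -36, 11]
  [49, -4, 17] -> [-49, 4, -17] -> [-17]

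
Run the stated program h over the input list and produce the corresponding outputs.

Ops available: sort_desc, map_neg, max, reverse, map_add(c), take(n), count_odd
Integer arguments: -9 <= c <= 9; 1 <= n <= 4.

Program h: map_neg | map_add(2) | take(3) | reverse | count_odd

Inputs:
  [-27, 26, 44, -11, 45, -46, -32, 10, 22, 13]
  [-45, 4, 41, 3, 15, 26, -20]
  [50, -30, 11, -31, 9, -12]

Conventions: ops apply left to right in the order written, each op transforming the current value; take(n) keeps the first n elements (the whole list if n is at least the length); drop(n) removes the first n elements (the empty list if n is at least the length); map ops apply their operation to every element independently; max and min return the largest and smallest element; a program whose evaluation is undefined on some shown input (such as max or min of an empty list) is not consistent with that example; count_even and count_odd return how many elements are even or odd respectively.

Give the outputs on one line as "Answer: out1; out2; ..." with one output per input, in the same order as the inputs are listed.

1; 2; 1

Execution, op by op:
  [-27, 26, 44, -11, 45, -46, -32, 10, 22, 13] -> [27, -26, -44, 11, -45, 46, 32, -10, -22, -13] -> [29, -24, -42, 13, -43, 48, 34, -8, -20, -11] -> [29, -24, -42] -> [-42, -24, 29] -> 1
  [-45, 4, 41, 3, 15, 26, -20] -> [45, -4, -41, -3, -15, -26, 20] -> [47, -2, -39, -1, -13, -24, 22] -> [47, -2, -39] -> [-39, -2, 47] -> 2
  [50, -30, 11, -31, 9, -12] -> [-50, 30, -11, 31, -9, 12] -> [-48, 32, -9, 33, -7, 14] -> [-48, 32, -9] -> [-9, 32, -48] -> 1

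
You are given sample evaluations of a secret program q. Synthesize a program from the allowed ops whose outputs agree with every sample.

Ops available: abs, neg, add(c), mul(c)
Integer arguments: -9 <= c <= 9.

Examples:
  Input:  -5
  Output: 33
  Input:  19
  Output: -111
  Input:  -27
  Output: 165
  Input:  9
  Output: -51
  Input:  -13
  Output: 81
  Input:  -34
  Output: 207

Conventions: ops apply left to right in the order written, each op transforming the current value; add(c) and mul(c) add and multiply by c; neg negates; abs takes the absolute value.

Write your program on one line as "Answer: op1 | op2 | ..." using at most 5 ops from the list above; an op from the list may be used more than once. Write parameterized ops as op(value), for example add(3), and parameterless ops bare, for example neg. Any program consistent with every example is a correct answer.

mul(2) | add(-1) | neg | mul(3)

Check, running the answer program on each example:
  -5 -> -10 -> -11 -> 11 -> 33
  19 -> 38 -> 37 -> -37 -> -111
  -27 -> -54 -> -55 -> 55 -> 165
  9 -> 18 -> 17 -> -17 -> -51
  -13 -> -26 -> -27 -> 27 -> 81
  -34 -> -68 -> -69 -> 69 -> 207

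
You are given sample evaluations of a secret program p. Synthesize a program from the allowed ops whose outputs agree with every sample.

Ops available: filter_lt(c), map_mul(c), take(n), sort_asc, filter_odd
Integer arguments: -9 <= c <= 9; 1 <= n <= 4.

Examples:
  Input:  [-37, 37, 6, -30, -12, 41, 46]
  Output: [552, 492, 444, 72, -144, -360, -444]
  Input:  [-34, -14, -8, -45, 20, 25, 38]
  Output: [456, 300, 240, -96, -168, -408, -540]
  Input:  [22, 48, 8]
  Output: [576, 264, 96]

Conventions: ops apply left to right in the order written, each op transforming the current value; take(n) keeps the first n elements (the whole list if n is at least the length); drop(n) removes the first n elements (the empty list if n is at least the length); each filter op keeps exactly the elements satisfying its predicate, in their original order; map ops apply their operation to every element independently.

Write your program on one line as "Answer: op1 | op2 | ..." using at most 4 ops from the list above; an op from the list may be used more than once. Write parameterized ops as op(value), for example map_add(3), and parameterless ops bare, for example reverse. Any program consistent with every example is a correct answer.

map_mul(-4) | sort_asc | map_mul(-3)

Check, running the answer program on each example:
  [-37, 37, 6, -30, -12, 41, 46] -> [148, -148, -24, 120, 48, -164, -184] -> [-184, -164, -148, -24, 48, 120, 148] -> [552, 492, 444, 72, -144, -360, -444]
  [-34, -14, -8, -45, 20, 25, 38] -> [136, 56, 32, 180, -80, -100, -152] -> [-152, -100, -80, 32, 56, 136, 180] -> [456, 300, 240, -96, -168, -408, -540]
  [22, 48, 8] -> [-88, -192, -32] -> [-192, -88, -32] -> [576, 264, 96]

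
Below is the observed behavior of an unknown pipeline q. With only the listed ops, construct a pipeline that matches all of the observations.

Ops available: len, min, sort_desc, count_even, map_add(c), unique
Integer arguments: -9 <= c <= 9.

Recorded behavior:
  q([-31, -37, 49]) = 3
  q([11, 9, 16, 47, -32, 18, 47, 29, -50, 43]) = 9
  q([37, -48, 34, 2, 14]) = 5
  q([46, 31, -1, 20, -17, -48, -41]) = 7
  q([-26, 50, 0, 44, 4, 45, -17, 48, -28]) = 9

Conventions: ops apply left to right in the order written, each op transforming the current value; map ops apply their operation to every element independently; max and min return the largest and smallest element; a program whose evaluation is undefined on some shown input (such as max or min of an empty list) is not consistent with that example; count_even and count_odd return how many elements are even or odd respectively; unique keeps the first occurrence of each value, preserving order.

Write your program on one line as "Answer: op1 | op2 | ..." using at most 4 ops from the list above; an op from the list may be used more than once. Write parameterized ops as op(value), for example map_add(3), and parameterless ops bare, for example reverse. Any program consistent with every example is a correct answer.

unique | map_add(2) | len

Check, running the answer program on each example:
  [-31, -37, 49] -> [-31, -37, 49] -> [-29, -35, 51] -> 3
  [11, 9, 16, 47, -32, 18, 47, 29, -50, 43] -> [11, 9, 16, 47, -32, 18, 29, -50, 43] -> [13, 11, 18, 49, -30, 20, 31, -48, 45] -> 9
  [37, -48, 34, 2, 14] -> [37, -48, 34, 2, 14] -> [39, -46, 36, 4, 16] -> 5
  [46, 31, -1, 20, -17, -48, -41] -> [46, 31, -1, 20, -17, -48, -41] -> [48, 33, 1, 22, -15, -46, -39] -> 7
  [-26, 50, 0, 44, 4, 45, -17, 48, -28] -> [-26, 50, 0, 44, 4, 45, -17, 48, -28] -> [-24, 52, 2, 46, 6, 47, -15, 50, -26] -> 9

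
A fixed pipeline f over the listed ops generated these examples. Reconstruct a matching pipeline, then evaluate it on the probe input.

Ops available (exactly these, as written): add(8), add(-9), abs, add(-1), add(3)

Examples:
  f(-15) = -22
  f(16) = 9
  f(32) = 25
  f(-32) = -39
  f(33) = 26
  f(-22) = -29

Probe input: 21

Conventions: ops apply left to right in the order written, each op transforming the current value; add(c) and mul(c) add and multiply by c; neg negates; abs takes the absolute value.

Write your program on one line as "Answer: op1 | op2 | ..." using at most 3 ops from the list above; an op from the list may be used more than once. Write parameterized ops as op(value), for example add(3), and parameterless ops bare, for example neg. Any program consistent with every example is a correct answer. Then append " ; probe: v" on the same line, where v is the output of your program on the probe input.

add(3) | add(-1) | add(-9) ; probe: 14

Check, running the answer program on each example:
  -15 -> -12 -> -13 -> -22
  16 -> 19 -> 18 -> 9
  32 -> 35 -> 34 -> 25
  -32 -> -29 -> -30 -> -39
  33 -> 36 -> 35 -> 26
  -22 -> -19 -> -20 -> -29
  probe: 21 -> 24 -> 23 -> 14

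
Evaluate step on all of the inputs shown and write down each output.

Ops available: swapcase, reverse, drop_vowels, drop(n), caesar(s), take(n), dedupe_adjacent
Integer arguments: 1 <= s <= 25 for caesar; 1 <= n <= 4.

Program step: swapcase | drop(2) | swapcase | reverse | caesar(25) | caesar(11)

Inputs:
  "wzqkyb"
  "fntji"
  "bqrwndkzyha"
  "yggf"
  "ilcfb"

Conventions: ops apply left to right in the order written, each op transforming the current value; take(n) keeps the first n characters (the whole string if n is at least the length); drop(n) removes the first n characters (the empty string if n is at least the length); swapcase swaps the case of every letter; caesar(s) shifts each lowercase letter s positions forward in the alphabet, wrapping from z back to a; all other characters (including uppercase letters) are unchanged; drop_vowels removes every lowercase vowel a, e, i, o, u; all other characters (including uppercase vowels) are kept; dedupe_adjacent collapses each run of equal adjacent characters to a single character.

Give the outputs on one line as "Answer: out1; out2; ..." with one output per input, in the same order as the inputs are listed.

"liua"; "std"; "krijunxgb"; "pq"; "lpm"

Execution, op by op:
  "wzqkyb" -> "WZQKYB" -> "QKYB" -> "qkyb" -> "bykq" -> "axjp" -> "liua"
  "fntji" -> "FNTJI" -> "TJI" -> "tji" -> "ijt" -> "his" -> "std"
  "bqrwndkzyha" -> "BQRWNDKZYHA" -> "RWNDKZYHA" -> "rwndkzyha" -> "ahyzkdnwr" -> "zgxyjcmvq" -> "krijunxgb"
  "yggf" -> "YGGF" -> "GF" -> "gf" -> "fg" -> "ef" -> "pq"
  "ilcfb" -> "ILCFB" -> "CFB" -> "cfb" -> "bfc" -> "aeb" -> "lpm"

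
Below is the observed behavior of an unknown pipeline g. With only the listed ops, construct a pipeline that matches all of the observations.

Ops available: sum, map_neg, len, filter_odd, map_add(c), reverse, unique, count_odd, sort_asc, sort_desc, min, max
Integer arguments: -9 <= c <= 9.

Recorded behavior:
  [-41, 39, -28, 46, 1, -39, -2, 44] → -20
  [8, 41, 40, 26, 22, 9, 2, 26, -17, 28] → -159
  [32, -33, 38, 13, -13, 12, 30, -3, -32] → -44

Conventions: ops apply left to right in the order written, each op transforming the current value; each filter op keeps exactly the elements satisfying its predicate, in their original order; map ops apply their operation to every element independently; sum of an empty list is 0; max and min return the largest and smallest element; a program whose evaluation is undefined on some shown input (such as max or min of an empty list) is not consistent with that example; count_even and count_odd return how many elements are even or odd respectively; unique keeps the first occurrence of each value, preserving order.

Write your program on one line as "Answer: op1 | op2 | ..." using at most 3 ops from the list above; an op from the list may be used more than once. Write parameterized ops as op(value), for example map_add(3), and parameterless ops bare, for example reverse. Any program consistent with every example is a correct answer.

map_neg | unique | sum

Check, running the answer program on each example:
  [-41, 39, -28, 46, 1, -39, -2, 44] -> [41, -39, 28, -46, -1, 39, 2, -44] -> [41, -39, 28, -46, -1, 39, 2, -44] -> -20
  [8, 41, 40, 26, 22, 9, 2, 26, -17, 28] -> [-8, -41, -40, -26, -22, -9, -2, -26, 17, -28] -> [-8, -41, -40, -26, -22, -9, -2, 17, -28] -> -159
  [32, -33, 38, 13, -13, 12, 30, -3, -32] -> [-32, 33, -38, -13, 13, -12, -30, 3, 32] -> [-32, 33, -38, -13, 13, -12, -30, 3, 32] -> -44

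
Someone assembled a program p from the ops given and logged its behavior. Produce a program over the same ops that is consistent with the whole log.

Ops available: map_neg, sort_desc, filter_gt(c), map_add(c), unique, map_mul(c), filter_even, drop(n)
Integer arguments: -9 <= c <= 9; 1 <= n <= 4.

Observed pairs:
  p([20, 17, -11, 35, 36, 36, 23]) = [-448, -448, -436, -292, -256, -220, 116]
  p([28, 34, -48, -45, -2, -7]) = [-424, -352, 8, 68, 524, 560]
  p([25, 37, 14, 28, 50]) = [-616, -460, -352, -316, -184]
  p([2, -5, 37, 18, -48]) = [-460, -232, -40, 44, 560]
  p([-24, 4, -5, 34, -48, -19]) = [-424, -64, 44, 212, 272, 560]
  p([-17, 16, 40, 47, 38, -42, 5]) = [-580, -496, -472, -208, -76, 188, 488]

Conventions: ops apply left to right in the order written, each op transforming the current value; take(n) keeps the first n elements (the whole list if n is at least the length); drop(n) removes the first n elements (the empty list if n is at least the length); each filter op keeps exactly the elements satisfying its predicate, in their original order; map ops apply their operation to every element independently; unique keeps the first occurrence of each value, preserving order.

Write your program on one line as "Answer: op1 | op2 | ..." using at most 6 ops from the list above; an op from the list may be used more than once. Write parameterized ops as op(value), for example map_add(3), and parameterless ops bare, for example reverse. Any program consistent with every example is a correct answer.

map_mul(3) | sort_desc | map_add(4) | map_mul(4) | map_neg

Check, running the answer program on each example:
  [20, 17, -11, 35, 36, 36, 23] -> [60, 51, -33, 105, 108, 108, 69] -> [108, 108, 105, 69, 60, 51, -33] -> [112, 112, 109, 73, 64, 55, -29] -> [448, 448, 436, 292, 256, 220, -116] -> [-448, -448, -436, -292, -256, -220, 116]
  [28, 34, -48, -45, -2, -7] -> [84, 102, -144, -135, -6, -21] -> [102, 84, -6, -21, -135, -144] -> [106, 88, -2, -17, -131, -140] -> [424, 352, -8, -68, -524, -560] -> [-424, -352, 8, 68, 524, 560]
  [25, 37, 14, 28, 50] -> [75, 111, 42, 84, 150] -> [150, 111, 84, 75, 42] -> [154, 115, 88, 79, 46] -> [616, 460, 352, 316, 184] -> [-616, -460, -352, -316, -184]
  [2, -5, 37, 18, -48] -> [6, -15, 111, 54, -144] -> [111, 54, 6, -15, -144] -> [115, 58, 10, -11, -140] -> [460, 232, 40, -44, -560] -> [-460, -232, -40, 44, 560]
  [-24, 4, -5, 34, -48, -19] -> [-72, 12, -15, 102, -144, -57] -> [102, 12, -15, -57, -72, -144] -> [106, 16, -11, -53, -68, -140] -> [424, 64, -44, -212, -272, -560] -> [-424, -64, 44, 212, 272, 560]
  [-17, 16, 40, 47, 38, -42, 5] -> [-51, 48, 120, 141, 114, -126, 15] -> [141, 120, 114, 48, 15, -51, -126] -> [145, 124, 118, 52, 19, -47, -122] -> [580, 496, 472, 208, 76, -188, -488] -> [-580, -496, -472, -208, -76, 188, 488]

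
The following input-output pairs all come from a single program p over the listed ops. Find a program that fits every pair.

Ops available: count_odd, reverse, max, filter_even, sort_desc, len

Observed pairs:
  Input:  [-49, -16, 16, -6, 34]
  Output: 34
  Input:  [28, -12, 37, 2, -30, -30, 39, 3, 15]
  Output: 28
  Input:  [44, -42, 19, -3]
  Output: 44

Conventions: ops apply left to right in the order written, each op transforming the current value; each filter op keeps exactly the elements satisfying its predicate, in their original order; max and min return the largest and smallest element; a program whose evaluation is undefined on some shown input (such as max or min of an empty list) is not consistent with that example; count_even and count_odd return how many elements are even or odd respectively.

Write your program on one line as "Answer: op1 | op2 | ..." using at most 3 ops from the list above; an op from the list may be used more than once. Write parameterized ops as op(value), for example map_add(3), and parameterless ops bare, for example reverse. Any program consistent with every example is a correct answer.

filter_even | max

Check, running the answer program on each example:
  [-49, -16, 16, -6, 34] -> [-16, 16, -6, 34] -> 34
  [28, -12, 37, 2, -30, -30, 39, 3, 15] -> [28, -12, 2, -30, -30] -> 28
  [44, -42, 19, -3] -> [44, -42] -> 44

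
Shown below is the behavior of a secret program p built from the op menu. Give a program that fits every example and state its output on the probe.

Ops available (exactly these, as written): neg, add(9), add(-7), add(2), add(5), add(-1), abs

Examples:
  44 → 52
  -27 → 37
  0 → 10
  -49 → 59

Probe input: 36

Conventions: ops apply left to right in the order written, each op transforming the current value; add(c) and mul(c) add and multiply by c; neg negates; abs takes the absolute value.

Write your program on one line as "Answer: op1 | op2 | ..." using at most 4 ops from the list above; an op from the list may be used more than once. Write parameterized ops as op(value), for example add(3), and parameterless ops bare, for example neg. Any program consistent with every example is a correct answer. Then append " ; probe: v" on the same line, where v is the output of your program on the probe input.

add(-1) | abs | add(9) ; probe: 44

Check, running the answer program on each example:
  44 -> 43 -> 43 -> 52
  -27 -> -28 -> 28 -> 37
  0 -> -1 -> 1 -> 10
  -49 -> -50 -> 50 -> 59
  probe: 36 -> 35 -> 35 -> 44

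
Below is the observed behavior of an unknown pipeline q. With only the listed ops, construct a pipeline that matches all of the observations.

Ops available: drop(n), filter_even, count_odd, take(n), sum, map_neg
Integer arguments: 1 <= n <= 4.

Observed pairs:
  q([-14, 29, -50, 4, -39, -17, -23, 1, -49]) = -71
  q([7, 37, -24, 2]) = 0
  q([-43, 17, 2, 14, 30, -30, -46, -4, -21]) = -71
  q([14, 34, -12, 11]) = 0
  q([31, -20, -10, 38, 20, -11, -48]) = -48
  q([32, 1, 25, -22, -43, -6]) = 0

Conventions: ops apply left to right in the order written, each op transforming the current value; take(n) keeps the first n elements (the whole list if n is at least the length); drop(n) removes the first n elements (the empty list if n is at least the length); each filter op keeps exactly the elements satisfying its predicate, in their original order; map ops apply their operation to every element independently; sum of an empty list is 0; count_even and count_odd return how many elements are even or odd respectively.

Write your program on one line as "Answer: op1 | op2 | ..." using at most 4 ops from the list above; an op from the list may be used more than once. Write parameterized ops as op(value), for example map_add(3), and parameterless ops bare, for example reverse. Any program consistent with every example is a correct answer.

drop(4) | drop(2) | sum

Check, running the answer program on each example:
  [-14, 29, -50, 4, -39, -17, -23, 1, -49] -> [-39, -17, -23, 1, -49] -> [-23, 1, -49] -> -71
  [7, 37, -24, 2] -> [] -> [] -> 0
  [-43, 17, 2, 14, 30, -30, -46, -4, -21] -> [30, -30, -46, -4, -21] -> [-46, -4, -21] -> -71
  [14, 34, -12, 11] -> [] -> [] -> 0
  [31, -20, -10, 38, 20, -11, -48] -> [20, -11, -48] -> [-48] -> -48
  [32, 1, 25, -22, -43, -6] -> [-43, -6] -> [] -> 0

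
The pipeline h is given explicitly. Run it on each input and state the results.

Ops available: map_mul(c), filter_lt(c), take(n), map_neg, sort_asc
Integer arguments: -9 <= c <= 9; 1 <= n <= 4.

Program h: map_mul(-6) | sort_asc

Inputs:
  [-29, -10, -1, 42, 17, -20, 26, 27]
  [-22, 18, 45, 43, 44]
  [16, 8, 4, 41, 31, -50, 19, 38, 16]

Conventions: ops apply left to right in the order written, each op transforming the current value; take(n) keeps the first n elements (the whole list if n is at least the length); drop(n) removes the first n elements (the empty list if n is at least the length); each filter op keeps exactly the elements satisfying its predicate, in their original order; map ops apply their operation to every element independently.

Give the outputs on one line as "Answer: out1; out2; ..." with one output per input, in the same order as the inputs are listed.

[-252, -162, -156, -102, 6, 60, 120, 174]; [-270, -264, -258, -108, 132]; [-246, -228, -186, -114, -96, -96, -48, -24, 300]

Execution, op by op:
  [-29, -10, -1, 42, 17, -20, 26, 27] -> [174, 60, 6, -252, -102, 120, -156, -162] -> [-252, -162, -156, -102, 6, 60, 120, 174]
  [-22, 18, 45, 43, 44] -> [132, -108, -270, -258, -264] -> [-270, -264, -258, -108, 132]
  [16, 8, 4, 41, 31, -50, 19, 38, 16] -> [-96, -48, -24, -246, -186, 300, -114, -228, -96] -> [-246, -228, -186, -114, -96, -96, -48, -24, 300]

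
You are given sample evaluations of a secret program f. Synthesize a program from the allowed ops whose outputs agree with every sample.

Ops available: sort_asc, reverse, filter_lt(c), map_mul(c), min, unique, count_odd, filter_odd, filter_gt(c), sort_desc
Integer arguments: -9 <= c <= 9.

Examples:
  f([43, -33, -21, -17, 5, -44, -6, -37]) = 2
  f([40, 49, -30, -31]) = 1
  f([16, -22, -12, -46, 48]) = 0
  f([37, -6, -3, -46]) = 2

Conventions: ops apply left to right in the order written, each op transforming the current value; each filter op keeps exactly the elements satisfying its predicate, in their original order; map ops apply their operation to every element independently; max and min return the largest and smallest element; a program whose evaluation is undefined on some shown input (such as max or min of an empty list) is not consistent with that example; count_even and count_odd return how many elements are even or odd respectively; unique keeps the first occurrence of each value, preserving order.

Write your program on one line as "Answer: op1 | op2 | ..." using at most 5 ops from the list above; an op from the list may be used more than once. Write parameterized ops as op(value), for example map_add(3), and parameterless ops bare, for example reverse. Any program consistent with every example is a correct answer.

filter_gt(-8) | map_mul(-1) | reverse | sort_desc | count_odd

Check, running the answer program on each example:
  [43, -33, -21, -17, 5, -44, -6, -37] -> [43, 5, -6] -> [-43, -5, 6] -> [6, -5, -43] -> [6, -5, -43] -> 2
  [40, 49, -30, -31] -> [40, 49] -> [-40, -49] -> [-49, -40] -> [-40, -49] -> 1
  [16, -22, -12, -46, 48] -> [16, 48] -> [-16, -48] -> [-48, -16] -> [-16, -48] -> 0
  [37, -6, -3, -46] -> [37, -6, -3] -> [-37, 6, 3] -> [3, 6, -37] -> [6, 3, -37] -> 2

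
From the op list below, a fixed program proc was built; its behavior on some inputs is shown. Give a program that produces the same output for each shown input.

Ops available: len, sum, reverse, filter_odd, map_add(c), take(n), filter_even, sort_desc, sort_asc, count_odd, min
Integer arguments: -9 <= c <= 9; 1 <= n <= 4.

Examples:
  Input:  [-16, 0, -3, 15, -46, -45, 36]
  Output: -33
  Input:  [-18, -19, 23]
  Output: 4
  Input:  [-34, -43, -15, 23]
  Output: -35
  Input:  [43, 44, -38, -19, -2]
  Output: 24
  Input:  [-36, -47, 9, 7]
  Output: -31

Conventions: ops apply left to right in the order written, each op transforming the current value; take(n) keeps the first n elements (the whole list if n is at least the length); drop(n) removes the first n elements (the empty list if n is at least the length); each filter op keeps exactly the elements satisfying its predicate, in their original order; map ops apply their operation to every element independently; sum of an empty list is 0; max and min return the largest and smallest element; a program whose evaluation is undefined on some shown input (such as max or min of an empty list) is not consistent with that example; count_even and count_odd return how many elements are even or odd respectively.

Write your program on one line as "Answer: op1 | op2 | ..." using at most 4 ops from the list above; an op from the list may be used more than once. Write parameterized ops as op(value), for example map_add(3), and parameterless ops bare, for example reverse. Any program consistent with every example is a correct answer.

reverse | filter_odd | sum

Check, running the answer program on each example:
  [-16, 0, -3, 15, -46, -45, 36] -> [36, -45, -46, 15, -3, 0, -16] -> [-45, 15, -3] -> -33
  [-18, -19, 23] -> [23, -19, -18] -> [23, -19] -> 4
  [-34, -43, -15, 23] -> [23, -15, -43, -34] -> [23, -15, -43] -> -35
  [43, 44, -38, -19, -2] -> [-2, -19, -38, 44, 43] -> [-19, 43] -> 24
  [-36, -47, 9, 7] -> [7, 9, -47, -36] -> [7, 9, -47] -> -31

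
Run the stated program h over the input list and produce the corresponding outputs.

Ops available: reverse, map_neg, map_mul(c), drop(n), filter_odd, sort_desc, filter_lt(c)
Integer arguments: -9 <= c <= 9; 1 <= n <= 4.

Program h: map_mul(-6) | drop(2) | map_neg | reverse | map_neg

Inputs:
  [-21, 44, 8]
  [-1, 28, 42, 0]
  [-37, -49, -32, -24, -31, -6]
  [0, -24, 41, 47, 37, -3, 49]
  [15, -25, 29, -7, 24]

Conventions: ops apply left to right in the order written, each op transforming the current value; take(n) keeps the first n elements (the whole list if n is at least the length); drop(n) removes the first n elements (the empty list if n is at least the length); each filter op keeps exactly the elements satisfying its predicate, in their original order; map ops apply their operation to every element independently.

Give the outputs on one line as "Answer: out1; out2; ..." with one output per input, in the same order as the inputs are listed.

[-48]; [0, -252]; [36, 186, 144, 192]; [-294, 18, -222, -282, -246]; [-144, 42, -174]

Execution, op by op:
  [-21, 44, 8] -> [126, -264, -48] -> [-48] -> [48] -> [48] -> [-48]
  [-1, 28, 42, 0] -> [6, -168, -252, 0] -> [-252, 0] -> [252, 0] -> [0, 252] -> [0, -252]
  [-37, -49, -32, -24, -31, -6] -> [222, 294, 192, 144, 186, 36] -> [192, 144, 186, 36] -> [-192, -144, -186, -36] -> [-36, -186, -144, -192] -> [36, 186, 144, 192]
  [0, -24, 41, 47, 37, -3, 49] -> [0, 144, -246, -282, -222, 18, -294] -> [-246, -282, -222, 18, -294] -> [246, 282, 222, -18, 294] -> [294, -18, 222, 282, 246] -> [-294, 18, -222, -282, -246]
  [15, -25, 29, -7, 24] -> [-90, 150, -174, 42, -144] -> [-174, 42, -144] -> [174, -42, 144] -> [144, -42, 174] -> [-144, 42, -174]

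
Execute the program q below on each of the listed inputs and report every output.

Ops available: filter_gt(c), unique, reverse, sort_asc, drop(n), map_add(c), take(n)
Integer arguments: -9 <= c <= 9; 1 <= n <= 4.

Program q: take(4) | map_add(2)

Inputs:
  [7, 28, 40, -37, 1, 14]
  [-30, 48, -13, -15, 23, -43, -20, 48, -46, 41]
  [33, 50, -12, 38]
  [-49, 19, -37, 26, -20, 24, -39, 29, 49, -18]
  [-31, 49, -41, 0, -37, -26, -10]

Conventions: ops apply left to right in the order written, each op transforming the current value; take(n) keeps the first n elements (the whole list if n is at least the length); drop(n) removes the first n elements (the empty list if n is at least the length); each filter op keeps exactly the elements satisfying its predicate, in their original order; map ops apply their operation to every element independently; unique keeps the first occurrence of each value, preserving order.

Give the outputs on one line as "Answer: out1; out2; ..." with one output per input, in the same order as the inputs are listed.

Execution, op by op:
  [7, 28, 40, -37, 1, 14] -> [7, 28, 40, -37] -> [9, 30, 42, -35]
  [-30, 48, -13, -15, 23, -43, -20, 48, -46, 41] -> [-30, 48, -13, -15] -> [-28, 50, -11, -13]
  [33, 50, -12, 38] -> [33, 50, -12, 38] -> [35, 52, -10, 40]
  [-49, 19, -37, 26, -20, 24, -39, 29, 49, -18] -> [-49, 19, -37, 26] -> [-47, 21, -35, 28]
  [-31, 49, -41, 0, -37, -26, -10] -> [-31, 49, -41, 0] -> [-29, 51, -39, 2]

[9, 30, 42, -35]; [-28, 50, -11, -13]; [35, 52, -10, 40]; [-47, 21, -35, 28]; [-29, 51, -39, 2]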